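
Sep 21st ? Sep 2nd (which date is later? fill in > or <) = >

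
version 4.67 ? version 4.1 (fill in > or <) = >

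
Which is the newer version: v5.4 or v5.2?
v5.4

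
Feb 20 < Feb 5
False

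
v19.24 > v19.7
True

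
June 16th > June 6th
True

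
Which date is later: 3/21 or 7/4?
7/4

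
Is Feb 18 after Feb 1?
Yes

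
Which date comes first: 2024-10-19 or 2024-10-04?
2024-10-04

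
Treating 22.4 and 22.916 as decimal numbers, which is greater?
22.916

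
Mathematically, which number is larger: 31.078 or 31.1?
31.1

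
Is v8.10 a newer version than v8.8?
Yes. Version numbers are compared segment by segment as integers, not as decimals: minor version 10 > 8, so v8.10 > v8.8 (even though the decimal 8.10 < 8.8).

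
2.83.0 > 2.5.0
True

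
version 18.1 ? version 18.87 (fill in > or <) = <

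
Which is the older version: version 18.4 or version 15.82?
version 15.82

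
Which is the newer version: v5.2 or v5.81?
v5.81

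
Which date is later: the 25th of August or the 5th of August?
the 25th of August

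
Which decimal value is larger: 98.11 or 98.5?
98.5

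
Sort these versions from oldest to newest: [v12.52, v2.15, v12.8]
[v2.15, v12.8, v12.52]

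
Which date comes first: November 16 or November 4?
November 4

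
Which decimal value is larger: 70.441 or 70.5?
70.5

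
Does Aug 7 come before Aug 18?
Yes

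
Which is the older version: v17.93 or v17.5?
v17.5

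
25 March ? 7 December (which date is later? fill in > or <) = <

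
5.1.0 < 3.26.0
False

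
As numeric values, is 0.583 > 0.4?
True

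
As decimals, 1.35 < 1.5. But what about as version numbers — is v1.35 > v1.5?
True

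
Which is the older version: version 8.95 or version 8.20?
version 8.20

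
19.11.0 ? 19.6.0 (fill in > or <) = >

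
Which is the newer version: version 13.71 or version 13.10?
version 13.71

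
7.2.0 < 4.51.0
False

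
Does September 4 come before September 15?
Yes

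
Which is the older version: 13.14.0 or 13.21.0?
13.14.0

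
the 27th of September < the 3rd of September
False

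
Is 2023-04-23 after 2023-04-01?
Yes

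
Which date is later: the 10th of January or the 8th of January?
the 10th of January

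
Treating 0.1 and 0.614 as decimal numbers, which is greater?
0.614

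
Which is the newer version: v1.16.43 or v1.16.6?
v1.16.43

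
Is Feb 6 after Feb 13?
No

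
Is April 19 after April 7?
Yes. Day 19 comes after day 7 in April — this is a date comparison, not a decimal one (the decimal 4.19 would be smaller than 4.7).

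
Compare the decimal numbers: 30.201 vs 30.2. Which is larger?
30.201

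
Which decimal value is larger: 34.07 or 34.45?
34.45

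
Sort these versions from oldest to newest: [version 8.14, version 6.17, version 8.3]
[version 6.17, version 8.3, version 8.14]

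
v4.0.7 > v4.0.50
False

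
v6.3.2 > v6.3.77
False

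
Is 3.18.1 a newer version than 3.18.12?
No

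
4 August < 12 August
True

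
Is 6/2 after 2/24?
Yes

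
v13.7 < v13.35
True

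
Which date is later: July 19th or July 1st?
July 19th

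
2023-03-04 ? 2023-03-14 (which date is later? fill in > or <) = <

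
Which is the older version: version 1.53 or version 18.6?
version 1.53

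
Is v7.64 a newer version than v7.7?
Yes. Version numbers are compared segment by segment as integers, not as decimals: minor version 64 > 7, so v7.64 > v7.7 (even though the decimal 7.64 < 7.7).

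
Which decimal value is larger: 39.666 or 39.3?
39.666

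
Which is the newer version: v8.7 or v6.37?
v8.7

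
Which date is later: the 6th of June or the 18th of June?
the 18th of June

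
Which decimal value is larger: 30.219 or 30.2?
30.219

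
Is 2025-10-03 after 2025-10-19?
No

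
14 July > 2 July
True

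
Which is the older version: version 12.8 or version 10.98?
version 10.98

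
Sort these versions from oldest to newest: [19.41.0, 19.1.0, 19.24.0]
[19.1.0, 19.24.0, 19.41.0]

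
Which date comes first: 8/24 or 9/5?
8/24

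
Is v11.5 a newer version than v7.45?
Yes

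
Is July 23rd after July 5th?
Yes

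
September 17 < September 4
False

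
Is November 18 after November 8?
Yes. Day 18 comes after day 8 in November — this is a date comparison, not a decimal one (the decimal 11.18 would be smaller than 11.8).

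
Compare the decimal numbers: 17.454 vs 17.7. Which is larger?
17.7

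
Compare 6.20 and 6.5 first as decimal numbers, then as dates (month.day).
As decimals: 6.20 < 6.5. As dates: 6/20 is later than 6/5 (day 20 > day 5).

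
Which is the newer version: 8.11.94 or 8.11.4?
8.11.94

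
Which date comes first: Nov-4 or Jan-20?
Jan-20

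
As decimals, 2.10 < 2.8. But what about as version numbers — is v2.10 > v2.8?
True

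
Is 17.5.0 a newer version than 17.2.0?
Yes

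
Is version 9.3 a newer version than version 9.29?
No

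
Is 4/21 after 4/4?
Yes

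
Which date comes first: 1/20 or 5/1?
1/20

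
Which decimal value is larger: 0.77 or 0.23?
0.77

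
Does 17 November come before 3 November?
No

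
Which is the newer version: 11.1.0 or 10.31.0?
11.1.0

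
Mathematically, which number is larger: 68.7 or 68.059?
68.7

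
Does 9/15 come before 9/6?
No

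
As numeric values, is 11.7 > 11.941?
False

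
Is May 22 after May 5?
Yes. Day 22 comes after day 5 in May — this is a date comparison, not a decimal one (the decimal 5.22 would be smaller than 5.5).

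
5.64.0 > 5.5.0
True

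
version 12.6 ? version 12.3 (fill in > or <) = >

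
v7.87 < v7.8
False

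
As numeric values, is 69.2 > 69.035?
True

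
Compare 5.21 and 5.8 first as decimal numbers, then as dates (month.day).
As decimals: 5.21 < 5.8. As dates: 5/21 is later than 5/8 (day 21 > day 8).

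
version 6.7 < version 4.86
False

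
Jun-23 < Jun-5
False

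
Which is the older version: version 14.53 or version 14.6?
version 14.6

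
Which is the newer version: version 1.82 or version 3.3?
version 3.3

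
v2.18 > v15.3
False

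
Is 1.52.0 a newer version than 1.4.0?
Yes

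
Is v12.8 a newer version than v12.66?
No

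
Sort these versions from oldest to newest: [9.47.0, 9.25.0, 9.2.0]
[9.2.0, 9.25.0, 9.47.0]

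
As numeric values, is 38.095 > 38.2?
False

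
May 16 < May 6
False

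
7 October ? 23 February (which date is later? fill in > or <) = >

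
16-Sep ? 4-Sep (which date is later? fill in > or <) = >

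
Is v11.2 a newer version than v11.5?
No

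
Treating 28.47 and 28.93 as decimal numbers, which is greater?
28.93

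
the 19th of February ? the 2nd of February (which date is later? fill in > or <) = >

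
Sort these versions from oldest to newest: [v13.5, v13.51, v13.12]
[v13.5, v13.12, v13.51]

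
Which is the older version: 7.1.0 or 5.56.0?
5.56.0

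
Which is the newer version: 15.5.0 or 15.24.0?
15.24.0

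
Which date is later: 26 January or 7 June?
7 June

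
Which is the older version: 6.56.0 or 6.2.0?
6.2.0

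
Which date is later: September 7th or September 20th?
September 20th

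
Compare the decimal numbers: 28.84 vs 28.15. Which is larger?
28.84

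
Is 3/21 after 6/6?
No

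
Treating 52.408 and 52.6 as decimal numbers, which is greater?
52.6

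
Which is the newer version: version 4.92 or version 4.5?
version 4.92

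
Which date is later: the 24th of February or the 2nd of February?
the 24th of February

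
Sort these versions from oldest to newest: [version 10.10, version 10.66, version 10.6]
[version 10.6, version 10.10, version 10.66]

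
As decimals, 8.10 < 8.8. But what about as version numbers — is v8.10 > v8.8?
True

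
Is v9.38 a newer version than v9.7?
Yes. Version numbers are compared segment by segment as integers, not as decimals: minor version 38 > 7, so v9.38 > v9.7 (even though the decimal 9.38 < 9.7).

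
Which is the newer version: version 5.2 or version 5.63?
version 5.63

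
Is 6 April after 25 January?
Yes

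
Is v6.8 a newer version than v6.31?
No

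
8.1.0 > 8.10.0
False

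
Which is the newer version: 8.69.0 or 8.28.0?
8.69.0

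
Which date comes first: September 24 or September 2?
September 2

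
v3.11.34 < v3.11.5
False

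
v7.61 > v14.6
False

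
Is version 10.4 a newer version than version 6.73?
Yes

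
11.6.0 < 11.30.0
True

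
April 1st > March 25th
True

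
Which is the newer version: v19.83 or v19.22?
v19.83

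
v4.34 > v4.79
False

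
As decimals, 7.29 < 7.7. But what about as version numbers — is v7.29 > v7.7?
True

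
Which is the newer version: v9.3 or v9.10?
v9.10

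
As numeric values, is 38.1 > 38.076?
True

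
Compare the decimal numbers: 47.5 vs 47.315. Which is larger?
47.5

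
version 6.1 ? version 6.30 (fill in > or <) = <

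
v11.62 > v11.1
True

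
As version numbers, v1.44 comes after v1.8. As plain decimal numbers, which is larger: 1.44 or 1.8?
1.8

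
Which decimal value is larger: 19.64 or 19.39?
19.64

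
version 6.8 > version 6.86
False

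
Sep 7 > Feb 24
True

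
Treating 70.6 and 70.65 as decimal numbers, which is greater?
70.65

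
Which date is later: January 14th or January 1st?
January 14th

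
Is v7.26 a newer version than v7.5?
Yes. Version numbers are compared segment by segment as integers, not as decimals: minor version 26 > 5, so v7.26 > v7.5 (even though the decimal 7.26 < 7.5).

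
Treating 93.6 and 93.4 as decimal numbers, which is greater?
93.6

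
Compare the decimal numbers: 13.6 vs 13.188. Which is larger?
13.6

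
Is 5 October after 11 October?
No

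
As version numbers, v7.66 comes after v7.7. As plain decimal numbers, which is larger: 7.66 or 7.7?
7.7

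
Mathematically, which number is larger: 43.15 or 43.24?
43.24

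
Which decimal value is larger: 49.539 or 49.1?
49.539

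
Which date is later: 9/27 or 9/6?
9/27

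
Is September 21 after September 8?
Yes. Day 21 comes after day 8 in September — this is a date comparison, not a decimal one (the decimal 9.21 would be smaller than 9.8).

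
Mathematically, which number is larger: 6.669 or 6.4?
6.669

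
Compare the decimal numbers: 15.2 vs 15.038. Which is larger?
15.2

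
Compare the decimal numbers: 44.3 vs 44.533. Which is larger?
44.533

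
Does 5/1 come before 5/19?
Yes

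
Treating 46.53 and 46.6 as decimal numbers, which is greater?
46.6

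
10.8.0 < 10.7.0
False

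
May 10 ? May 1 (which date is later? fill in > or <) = >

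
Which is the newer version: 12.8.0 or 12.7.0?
12.8.0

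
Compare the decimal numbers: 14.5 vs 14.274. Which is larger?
14.5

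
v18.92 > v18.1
True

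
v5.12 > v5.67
False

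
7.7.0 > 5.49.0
True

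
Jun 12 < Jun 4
False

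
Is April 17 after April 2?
Yes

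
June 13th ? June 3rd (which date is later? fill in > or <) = >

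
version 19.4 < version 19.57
True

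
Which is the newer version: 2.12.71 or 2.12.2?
2.12.71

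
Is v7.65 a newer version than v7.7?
Yes. Version numbers are compared segment by segment as integers, not as decimals: minor version 65 > 7, so v7.65 > v7.7 (even though the decimal 7.65 < 7.7).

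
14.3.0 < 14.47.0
True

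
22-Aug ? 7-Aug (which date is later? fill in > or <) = >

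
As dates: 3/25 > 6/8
False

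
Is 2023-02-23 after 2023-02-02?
Yes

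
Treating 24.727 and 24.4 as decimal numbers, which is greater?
24.727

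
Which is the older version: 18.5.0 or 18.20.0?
18.5.0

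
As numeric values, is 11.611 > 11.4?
True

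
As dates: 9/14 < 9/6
False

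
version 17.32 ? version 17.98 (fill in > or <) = <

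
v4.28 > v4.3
True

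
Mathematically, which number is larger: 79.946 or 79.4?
79.946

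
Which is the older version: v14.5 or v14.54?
v14.5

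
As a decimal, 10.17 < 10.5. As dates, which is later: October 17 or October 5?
October 17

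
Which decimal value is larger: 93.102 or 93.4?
93.4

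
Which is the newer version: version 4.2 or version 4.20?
version 4.20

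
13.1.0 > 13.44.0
False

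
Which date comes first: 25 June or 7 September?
25 June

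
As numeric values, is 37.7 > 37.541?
True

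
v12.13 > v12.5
True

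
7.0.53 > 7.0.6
True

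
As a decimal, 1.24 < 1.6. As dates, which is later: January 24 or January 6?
January 24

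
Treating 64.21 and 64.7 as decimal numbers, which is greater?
64.7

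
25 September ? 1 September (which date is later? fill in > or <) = >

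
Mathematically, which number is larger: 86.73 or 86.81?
86.81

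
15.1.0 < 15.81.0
True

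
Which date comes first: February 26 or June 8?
February 26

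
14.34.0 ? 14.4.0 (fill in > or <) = >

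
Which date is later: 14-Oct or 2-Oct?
14-Oct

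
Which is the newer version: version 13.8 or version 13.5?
version 13.8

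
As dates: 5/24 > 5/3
True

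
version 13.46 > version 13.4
True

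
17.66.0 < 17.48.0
False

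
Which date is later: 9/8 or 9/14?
9/14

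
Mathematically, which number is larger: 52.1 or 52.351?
52.351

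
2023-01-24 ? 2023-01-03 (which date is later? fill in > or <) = >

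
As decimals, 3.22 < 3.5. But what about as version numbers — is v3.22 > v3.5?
True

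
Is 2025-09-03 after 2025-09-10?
No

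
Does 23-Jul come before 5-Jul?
No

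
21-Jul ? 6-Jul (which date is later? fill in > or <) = >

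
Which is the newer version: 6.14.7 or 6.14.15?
6.14.15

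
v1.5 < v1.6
True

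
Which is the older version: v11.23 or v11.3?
v11.3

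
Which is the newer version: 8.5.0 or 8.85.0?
8.85.0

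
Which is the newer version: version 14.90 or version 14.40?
version 14.90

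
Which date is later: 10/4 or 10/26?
10/26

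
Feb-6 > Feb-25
False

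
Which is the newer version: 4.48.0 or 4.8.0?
4.48.0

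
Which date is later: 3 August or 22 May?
3 August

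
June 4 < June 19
True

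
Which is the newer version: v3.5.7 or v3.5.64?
v3.5.64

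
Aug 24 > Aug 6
True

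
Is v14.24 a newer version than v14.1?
Yes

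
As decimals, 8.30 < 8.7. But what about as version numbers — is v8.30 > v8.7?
True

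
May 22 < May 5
False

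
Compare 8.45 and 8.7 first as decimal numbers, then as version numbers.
As decimals: 8.45 < 8.7. As versions: v8.45 > v8.7 (minor version 45 > 7).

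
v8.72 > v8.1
True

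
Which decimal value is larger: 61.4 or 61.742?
61.742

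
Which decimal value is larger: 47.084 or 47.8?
47.8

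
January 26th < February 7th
True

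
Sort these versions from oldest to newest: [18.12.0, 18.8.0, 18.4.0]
[18.4.0, 18.8.0, 18.12.0]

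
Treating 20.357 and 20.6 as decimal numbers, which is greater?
20.6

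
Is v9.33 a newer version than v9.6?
Yes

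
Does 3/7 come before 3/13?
Yes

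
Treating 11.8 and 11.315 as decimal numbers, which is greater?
11.8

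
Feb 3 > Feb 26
False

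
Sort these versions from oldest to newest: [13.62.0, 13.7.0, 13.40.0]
[13.7.0, 13.40.0, 13.62.0]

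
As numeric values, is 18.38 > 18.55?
False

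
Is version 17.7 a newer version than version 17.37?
No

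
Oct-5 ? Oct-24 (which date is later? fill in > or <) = <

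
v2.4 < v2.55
True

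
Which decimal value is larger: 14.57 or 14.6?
14.6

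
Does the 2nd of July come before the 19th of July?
Yes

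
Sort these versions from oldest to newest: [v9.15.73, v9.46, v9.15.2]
[v9.15.2, v9.15.73, v9.46]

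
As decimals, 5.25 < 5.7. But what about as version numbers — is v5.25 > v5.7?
True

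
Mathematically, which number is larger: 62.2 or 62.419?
62.419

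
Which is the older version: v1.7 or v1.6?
v1.6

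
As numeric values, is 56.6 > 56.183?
True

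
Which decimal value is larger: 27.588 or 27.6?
27.6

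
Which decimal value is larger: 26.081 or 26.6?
26.6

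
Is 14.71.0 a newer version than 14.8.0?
Yes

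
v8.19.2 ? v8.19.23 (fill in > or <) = <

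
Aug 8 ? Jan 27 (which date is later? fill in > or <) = >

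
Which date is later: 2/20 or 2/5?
2/20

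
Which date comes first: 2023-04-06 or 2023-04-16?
2023-04-06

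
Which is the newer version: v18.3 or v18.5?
v18.5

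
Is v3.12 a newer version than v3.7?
Yes. Version numbers are compared segment by segment as integers, not as decimals: minor version 12 > 7, so v3.12 > v3.7 (even though the decimal 3.12 < 3.7).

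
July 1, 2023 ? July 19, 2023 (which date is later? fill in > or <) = <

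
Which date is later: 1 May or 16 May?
16 May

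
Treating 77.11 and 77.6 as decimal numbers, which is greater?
77.6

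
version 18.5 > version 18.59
False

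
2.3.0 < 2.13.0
True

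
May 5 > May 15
False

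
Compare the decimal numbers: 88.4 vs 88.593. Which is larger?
88.593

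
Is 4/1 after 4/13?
No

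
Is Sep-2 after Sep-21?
No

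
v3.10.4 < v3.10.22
True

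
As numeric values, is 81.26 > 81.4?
False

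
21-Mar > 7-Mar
True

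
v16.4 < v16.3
False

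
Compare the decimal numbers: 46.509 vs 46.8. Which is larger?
46.8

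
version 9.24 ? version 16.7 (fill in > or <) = <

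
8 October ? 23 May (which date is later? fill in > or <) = >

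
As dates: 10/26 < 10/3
False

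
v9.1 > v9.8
False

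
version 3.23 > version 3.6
True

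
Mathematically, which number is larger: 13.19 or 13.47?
13.47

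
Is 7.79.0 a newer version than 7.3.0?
Yes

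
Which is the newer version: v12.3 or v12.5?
v12.5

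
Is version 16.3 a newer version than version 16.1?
Yes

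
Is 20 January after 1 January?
Yes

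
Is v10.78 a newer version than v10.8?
Yes. Version numbers are compared segment by segment as integers, not as decimals: minor version 78 > 8, so v10.78 > v10.8 (even though the decimal 10.78 < 10.8).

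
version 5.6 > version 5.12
False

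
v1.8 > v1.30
False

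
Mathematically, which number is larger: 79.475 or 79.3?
79.475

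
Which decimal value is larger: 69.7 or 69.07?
69.7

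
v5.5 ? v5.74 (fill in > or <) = <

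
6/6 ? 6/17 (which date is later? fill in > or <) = <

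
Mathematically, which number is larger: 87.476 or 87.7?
87.7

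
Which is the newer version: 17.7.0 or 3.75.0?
17.7.0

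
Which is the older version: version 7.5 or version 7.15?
version 7.5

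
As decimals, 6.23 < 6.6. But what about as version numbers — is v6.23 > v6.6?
True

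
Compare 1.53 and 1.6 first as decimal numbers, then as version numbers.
As decimals: 1.53 < 1.6. As versions: v1.53 > v1.6 (minor version 53 > 6).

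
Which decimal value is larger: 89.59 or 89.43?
89.59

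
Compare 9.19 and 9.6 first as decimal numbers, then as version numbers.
As decimals: 9.19 < 9.6. As versions: v9.19 > v9.6 (minor version 19 > 6).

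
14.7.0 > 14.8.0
False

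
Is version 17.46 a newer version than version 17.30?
Yes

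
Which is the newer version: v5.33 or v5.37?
v5.37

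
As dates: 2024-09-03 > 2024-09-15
False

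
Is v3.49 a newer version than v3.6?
Yes. Version numbers are compared segment by segment as integers, not as decimals: minor version 49 > 6, so v3.49 > v3.6 (even though the decimal 3.49 < 3.6).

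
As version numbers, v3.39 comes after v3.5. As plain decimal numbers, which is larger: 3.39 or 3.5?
3.5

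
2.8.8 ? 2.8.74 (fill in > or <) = <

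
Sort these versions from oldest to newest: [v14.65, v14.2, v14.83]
[v14.2, v14.65, v14.83]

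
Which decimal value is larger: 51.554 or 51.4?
51.554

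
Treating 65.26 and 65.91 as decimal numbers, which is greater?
65.91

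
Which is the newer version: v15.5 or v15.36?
v15.36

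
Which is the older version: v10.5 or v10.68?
v10.5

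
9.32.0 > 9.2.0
True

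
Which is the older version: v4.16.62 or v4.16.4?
v4.16.4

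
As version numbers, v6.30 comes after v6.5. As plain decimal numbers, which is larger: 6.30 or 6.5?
6.5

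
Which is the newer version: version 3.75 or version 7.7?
version 7.7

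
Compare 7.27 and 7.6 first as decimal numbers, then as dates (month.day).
As decimals: 7.27 < 7.6. As dates: 7/27 is later than 7/6 (day 27 > day 6).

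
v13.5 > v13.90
False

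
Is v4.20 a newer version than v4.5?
Yes. Version numbers are compared segment by segment as integers, not as decimals: minor version 20 > 5, so v4.20 > v4.5 (even though the decimal 4.20 < 4.5).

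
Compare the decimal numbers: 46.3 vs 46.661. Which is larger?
46.661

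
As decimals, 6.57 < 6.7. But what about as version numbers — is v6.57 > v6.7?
True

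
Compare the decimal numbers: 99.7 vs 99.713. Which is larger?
99.713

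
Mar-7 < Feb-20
False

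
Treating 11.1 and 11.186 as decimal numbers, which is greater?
11.186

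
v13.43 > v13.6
True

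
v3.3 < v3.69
True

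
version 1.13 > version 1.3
True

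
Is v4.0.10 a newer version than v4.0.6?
Yes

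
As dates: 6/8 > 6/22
False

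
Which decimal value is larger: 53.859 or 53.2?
53.859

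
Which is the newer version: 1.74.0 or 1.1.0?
1.74.0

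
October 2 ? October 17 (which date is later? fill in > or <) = <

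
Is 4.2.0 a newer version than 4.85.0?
No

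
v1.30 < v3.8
True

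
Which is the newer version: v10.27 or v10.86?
v10.86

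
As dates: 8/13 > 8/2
True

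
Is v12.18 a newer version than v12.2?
Yes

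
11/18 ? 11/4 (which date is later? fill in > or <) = >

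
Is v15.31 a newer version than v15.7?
Yes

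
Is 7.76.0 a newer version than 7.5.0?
Yes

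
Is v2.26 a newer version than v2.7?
Yes. Version numbers are compared segment by segment as integers, not as decimals: minor version 26 > 7, so v2.26 > v2.7 (even though the decimal 2.26 < 2.7).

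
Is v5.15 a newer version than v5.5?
Yes. Version numbers are compared segment by segment as integers, not as decimals: minor version 15 > 5, so v5.15 > v5.5 (even though the decimal 5.15 < 5.5).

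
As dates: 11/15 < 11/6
False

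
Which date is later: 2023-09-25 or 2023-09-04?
2023-09-25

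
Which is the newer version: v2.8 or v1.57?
v2.8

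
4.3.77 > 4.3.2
True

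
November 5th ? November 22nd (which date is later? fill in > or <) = <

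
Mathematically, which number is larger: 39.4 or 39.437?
39.437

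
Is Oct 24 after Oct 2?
Yes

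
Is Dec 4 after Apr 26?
Yes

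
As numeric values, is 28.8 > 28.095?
True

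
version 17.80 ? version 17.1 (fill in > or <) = >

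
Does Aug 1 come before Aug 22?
Yes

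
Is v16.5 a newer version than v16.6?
No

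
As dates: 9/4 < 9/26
True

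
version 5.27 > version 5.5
True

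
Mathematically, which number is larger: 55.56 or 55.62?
55.62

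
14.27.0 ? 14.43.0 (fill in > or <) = <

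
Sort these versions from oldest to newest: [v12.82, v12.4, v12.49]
[v12.4, v12.49, v12.82]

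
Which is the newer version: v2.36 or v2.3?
v2.36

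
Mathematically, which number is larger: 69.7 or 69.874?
69.874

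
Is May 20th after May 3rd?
Yes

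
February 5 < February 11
True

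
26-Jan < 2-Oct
True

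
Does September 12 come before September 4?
No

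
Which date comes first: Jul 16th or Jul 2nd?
Jul 2nd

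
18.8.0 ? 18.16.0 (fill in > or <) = <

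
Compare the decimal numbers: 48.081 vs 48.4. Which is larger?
48.4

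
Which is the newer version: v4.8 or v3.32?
v4.8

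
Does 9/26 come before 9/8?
No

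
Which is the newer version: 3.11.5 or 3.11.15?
3.11.15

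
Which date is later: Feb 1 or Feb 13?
Feb 13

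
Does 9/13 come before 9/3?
No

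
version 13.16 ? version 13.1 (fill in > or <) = >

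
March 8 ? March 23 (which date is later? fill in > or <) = <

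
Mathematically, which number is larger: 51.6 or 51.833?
51.833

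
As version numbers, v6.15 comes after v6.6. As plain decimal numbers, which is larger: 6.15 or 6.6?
6.6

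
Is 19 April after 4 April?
Yes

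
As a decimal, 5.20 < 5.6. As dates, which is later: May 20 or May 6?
May 20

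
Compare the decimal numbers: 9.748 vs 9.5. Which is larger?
9.748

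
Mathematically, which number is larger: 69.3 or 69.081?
69.3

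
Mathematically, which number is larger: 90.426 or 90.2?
90.426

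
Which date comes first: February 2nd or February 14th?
February 2nd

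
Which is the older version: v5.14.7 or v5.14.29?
v5.14.7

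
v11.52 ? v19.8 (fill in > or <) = <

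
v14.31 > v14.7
True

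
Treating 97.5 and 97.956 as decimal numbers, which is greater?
97.956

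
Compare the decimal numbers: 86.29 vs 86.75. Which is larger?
86.75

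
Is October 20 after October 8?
Yes. Day 20 comes after day 8 in October — this is a date comparison, not a decimal one (the decimal 10.20 would be smaller than 10.8).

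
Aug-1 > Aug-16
False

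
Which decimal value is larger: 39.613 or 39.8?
39.8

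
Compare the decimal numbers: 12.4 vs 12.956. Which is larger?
12.956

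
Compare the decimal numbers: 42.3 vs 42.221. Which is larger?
42.3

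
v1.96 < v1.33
False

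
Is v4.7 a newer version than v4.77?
No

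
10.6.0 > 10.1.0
True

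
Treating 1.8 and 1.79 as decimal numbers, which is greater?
1.8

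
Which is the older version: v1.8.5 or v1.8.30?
v1.8.5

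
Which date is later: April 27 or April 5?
April 27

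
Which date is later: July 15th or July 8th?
July 15th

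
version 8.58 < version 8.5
False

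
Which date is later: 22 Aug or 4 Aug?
22 Aug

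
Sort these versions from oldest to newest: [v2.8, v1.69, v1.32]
[v1.32, v1.69, v2.8]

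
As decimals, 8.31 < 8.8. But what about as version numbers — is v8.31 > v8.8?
True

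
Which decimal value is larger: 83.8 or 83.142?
83.8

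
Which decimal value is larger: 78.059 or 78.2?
78.2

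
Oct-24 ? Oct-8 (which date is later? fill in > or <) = >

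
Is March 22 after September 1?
No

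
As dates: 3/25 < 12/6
True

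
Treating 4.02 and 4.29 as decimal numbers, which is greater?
4.29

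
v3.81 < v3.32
False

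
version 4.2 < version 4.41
True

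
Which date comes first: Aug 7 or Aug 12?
Aug 7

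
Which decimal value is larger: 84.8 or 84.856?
84.856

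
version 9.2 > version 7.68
True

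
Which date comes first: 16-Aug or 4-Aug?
4-Aug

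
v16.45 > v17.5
False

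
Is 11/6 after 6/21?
Yes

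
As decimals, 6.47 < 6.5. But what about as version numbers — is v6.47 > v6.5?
True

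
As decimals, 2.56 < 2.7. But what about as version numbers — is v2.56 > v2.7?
True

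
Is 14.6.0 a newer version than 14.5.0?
Yes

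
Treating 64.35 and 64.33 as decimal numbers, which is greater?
64.35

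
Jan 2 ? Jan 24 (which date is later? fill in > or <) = <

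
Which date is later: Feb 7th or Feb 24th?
Feb 24th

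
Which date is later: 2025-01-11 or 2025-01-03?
2025-01-11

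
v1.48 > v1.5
True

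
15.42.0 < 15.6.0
False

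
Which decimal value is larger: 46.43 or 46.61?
46.61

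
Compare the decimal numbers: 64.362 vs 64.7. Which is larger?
64.7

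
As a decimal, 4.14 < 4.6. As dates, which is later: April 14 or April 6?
April 14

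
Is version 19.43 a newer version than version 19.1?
Yes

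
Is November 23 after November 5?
Yes. Day 23 comes after day 5 in November — this is a date comparison, not a decimal one (the decimal 11.23 would be smaller than 11.5).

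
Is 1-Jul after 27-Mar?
Yes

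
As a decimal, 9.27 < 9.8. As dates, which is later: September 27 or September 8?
September 27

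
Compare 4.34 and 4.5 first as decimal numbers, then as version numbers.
As decimals: 4.34 < 4.5. As versions: v4.34 > v4.5 (minor version 34 > 5).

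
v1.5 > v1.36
False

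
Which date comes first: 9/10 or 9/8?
9/8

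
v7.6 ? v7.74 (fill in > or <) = <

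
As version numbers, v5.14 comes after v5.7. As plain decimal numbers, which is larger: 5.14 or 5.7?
5.7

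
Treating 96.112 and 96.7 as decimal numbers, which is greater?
96.7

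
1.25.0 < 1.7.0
False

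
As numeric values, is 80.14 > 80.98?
False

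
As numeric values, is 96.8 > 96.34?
True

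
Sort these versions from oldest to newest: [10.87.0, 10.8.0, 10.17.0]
[10.8.0, 10.17.0, 10.87.0]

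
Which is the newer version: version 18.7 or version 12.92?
version 18.7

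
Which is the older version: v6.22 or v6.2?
v6.2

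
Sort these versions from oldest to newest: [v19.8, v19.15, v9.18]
[v9.18, v19.8, v19.15]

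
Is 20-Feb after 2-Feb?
Yes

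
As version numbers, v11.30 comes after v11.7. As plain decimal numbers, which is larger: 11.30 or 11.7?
11.7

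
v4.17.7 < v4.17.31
True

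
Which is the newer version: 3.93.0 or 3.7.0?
3.93.0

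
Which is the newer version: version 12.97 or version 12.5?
version 12.97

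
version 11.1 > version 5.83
True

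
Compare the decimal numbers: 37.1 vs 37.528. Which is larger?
37.528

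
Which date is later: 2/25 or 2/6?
2/25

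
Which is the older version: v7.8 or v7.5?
v7.5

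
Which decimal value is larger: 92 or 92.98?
92.98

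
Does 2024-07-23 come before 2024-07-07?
No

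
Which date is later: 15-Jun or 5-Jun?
15-Jun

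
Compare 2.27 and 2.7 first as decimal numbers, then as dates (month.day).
As decimals: 2.27 < 2.7. As dates: 2/27 is later than 2/7 (day 27 > day 7).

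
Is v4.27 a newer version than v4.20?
Yes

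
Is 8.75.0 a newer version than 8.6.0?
Yes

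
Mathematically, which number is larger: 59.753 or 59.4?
59.753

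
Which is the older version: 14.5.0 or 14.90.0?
14.5.0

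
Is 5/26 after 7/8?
No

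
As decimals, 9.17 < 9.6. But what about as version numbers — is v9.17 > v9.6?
True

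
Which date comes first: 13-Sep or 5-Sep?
5-Sep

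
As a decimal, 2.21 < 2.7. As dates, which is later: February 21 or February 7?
February 21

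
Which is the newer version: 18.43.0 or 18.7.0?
18.43.0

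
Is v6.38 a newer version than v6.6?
Yes. Version numbers are compared segment by segment as integers, not as decimals: minor version 38 > 6, so v6.38 > v6.6 (even though the decimal 6.38 < 6.6).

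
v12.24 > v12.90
False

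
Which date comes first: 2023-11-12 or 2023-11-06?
2023-11-06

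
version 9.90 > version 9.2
True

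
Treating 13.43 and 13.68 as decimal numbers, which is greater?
13.68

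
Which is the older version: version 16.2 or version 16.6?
version 16.2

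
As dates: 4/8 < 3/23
False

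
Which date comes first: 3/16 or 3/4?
3/4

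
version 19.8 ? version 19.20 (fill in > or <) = <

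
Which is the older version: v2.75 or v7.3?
v2.75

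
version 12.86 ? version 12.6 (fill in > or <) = >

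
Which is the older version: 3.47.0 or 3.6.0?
3.6.0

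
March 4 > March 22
False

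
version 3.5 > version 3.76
False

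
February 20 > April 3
False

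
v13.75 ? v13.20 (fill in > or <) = >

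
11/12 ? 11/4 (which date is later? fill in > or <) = >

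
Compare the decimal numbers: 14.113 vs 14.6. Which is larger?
14.6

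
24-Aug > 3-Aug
True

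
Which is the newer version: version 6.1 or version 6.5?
version 6.5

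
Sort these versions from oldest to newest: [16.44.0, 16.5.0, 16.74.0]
[16.5.0, 16.44.0, 16.74.0]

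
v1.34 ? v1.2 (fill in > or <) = >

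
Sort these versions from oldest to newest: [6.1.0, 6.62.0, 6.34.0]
[6.1.0, 6.34.0, 6.62.0]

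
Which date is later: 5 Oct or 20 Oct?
20 Oct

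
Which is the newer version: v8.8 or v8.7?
v8.8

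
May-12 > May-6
True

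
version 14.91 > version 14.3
True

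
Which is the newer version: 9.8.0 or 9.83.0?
9.83.0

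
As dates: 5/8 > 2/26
True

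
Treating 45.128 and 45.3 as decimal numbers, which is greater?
45.3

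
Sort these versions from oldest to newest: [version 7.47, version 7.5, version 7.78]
[version 7.5, version 7.47, version 7.78]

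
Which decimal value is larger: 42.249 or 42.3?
42.3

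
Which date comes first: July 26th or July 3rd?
July 3rd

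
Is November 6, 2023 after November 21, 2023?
No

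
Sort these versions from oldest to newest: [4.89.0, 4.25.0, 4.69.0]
[4.25.0, 4.69.0, 4.89.0]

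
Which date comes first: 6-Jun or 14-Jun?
6-Jun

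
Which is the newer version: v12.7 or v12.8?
v12.8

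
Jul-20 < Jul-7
False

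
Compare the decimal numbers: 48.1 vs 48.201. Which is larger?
48.201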